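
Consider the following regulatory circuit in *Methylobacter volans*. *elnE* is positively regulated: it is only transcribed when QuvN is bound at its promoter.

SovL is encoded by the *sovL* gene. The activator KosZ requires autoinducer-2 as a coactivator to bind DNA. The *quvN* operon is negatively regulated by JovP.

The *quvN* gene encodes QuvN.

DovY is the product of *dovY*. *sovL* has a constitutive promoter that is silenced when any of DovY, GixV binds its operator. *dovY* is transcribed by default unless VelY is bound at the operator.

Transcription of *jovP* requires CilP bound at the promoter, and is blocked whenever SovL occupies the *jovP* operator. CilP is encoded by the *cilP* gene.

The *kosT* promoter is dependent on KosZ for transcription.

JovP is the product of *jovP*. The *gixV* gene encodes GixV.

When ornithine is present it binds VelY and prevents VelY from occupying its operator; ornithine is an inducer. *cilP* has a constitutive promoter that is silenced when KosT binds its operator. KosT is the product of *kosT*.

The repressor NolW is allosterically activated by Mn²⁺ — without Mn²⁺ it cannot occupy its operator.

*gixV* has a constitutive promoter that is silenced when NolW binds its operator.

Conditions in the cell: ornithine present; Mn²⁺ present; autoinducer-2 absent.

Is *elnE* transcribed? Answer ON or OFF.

Ornithine is present, so VelY is inactive.
With no repressor bound, *dovY* is transcribed.
So DovY is produced and active.
Mn²⁺ is present, so NolW is active.
With repressor NolW bound, *gixV* is not transcribed.
So GixV is not produced.
With repressor DovY bound, *sovL* is not transcribed.
So SovL is not produced.
Autoinducer-2 is absent, so KosZ is inactive.
Required activator KosZ is absent, so *kosT* is not transcribed.
So KosT is not produced.
With no repressor bound, *cilP* is transcribed.
So CilP is produced and active.
No repressor is bound and CilP is active, so *jovP* is transcribed.
So JovP is produced and active.
With repressor JovP bound, *quvN* is not transcribed.
So QuvN is not produced.
Required activator QuvN is absent, so *elnE* is not transcribed.

OFF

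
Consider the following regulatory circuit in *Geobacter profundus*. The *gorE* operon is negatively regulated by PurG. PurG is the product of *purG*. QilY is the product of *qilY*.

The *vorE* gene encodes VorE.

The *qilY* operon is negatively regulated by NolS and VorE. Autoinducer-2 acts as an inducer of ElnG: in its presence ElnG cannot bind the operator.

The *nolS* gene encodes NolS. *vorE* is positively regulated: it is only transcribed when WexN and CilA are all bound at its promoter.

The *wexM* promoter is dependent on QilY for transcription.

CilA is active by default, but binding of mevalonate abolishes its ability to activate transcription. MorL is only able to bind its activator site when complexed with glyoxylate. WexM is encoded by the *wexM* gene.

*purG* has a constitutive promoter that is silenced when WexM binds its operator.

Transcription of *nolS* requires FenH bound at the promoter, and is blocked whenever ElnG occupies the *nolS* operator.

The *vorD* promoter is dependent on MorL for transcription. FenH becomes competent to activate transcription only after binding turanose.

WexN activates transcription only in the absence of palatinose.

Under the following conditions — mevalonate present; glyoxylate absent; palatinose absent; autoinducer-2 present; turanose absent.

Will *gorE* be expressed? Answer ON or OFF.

ON

Autoinducer-2 is present, so ElnG is inactive.
Turanose is absent, so FenH is inactive.
Required activator FenH is absent, so *nolS* is not transcribed.
So NolS is not produced.
Palatinose is absent, so WexN is active.
Mevalonate is present, so CilA is inactive.
Required activator CilA is absent, so *vorE* is not transcribed.
So VorE is not produced.
With no repressor bound, *qilY* is transcribed.
So QilY is produced and active.
No repressor is bound and QilY is active, so *wexM* is transcribed.
So WexM is produced and active.
With repressor WexM bound, *purG* is not transcribed.
So PurG is not produced.
With no repressor bound, *gorE* is transcribed.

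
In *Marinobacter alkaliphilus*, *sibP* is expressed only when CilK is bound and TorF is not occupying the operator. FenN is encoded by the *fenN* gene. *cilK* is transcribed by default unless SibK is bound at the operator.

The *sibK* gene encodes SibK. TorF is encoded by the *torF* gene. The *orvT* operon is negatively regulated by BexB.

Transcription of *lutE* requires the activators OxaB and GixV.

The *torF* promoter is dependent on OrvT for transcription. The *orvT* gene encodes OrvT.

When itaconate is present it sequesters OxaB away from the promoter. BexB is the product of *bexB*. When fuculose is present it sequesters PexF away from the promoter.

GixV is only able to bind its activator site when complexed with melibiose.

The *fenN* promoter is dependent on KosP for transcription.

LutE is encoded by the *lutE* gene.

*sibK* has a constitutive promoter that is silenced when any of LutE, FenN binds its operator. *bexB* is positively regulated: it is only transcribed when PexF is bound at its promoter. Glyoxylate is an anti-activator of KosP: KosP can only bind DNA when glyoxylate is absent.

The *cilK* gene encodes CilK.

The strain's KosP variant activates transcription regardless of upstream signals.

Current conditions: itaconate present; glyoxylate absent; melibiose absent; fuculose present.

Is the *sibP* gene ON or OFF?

Fuculose is present, so PexF is inactive.
Required activator PexF is absent, so *bexB* is not transcribed.
So BexB is not produced.
With no repressor bound, *orvT* is transcribed.
So OrvT is produced and active.
No repressor is bound and OrvT is active, so *torF* is transcribed.
So TorF is produced and active.
Itaconate is present, so OxaB is inactive.
Melibiose is absent, so GixV is inactive.
Required activator OxaB is absent, so *lutE* is not transcribed.
So LutE is not produced.
KosP is constitutively active in this strain.
No repressor is bound and KosP is active, so *fenN* is transcribed.
So FenN is produced and active.
With repressor FenN bound, *sibK* is not transcribed.
So SibK is not produced.
With no repressor bound, *cilK* is transcribed.
So CilK is produced and active.
With repressor TorF bound, *sibP* is not transcribed.

OFF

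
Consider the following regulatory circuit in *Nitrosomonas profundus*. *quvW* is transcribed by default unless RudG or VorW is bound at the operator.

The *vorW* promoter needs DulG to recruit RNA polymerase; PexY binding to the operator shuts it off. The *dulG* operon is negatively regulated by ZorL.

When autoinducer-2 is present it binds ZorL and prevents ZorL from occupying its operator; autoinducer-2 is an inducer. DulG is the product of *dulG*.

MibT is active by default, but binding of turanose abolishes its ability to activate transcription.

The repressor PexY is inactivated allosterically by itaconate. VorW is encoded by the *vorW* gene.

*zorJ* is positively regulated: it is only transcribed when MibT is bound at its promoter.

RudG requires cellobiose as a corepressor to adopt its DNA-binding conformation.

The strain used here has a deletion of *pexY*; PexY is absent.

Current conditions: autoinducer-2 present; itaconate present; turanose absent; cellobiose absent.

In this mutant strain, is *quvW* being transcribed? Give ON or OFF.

OFF

Cellobiose is absent, so RudG is inactive.
PexY is non-functional in this strain, so it has no effect.
Autoinducer-2 is present, so ZorL is inactive.
With no repressor bound, *dulG* is transcribed.
So DulG is produced and active.
No repressor is bound and DulG is active, so *vorW* is transcribed.
So VorW is produced and active.
With repressor VorW bound, *quvW* is not transcribed.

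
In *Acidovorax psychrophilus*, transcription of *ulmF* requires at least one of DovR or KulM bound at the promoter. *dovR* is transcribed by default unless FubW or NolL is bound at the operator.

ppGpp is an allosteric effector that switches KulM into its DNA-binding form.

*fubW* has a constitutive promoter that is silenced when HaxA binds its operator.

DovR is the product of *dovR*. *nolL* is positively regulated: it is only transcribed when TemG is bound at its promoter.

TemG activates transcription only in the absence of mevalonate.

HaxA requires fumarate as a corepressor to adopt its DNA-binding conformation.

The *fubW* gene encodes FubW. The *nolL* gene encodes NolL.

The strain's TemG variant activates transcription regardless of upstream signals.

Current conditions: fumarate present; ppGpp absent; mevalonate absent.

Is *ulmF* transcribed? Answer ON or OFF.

OFF

Fumarate is present, so HaxA is active.
With repressor HaxA bound, *fubW* is not transcribed.
So FubW is not produced.
TemG is constitutively active in this strain.
No repressor is bound and TemG is active, so *nolL* is transcribed.
So NolL is produced and active.
With repressor NolL bound, *dovR* is not transcribed.
So DovR is not produced.
ppGpp is absent, so KulM is inactive.
No activator is available at the *ulmF* promoter, so *ulmF* is not transcribed.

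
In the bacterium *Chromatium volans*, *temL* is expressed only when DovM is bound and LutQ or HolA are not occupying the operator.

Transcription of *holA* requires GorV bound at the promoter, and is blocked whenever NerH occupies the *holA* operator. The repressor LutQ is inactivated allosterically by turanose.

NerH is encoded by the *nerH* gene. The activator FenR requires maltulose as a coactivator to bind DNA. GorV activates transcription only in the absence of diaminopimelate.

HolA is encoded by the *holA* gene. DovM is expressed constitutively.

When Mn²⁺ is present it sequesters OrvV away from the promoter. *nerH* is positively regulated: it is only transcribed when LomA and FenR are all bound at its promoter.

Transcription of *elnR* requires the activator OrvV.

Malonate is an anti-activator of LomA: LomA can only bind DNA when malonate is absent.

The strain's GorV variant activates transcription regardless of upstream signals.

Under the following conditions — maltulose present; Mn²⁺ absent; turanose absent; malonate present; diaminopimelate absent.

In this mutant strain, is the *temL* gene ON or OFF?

OFF

Turanose is absent, so LutQ is active.
DovM is produced constitutively and is active.
Malonate is present, so LomA is inactive.
Maltulose is present, so FenR is active.
Required activator LomA is absent, so *nerH* is not transcribed.
So NerH is not produced.
GorV is constitutively active in this strain.
No repressor is bound and GorV is active, so *holA* is transcribed.
So HolA is produced and active.
With repressor LutQ bound, *temL* is not transcribed.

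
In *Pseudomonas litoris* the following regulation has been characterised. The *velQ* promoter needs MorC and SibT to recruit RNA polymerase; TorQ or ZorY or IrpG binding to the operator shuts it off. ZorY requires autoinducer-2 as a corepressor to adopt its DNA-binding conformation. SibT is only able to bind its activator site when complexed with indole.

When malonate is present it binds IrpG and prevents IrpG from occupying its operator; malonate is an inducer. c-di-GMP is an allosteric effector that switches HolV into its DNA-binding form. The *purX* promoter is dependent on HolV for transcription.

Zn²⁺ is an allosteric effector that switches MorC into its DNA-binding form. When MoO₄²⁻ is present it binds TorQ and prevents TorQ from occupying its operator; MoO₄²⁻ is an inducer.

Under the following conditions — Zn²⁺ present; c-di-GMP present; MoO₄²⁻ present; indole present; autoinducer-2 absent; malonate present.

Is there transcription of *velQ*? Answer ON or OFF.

ON

Zn²⁺ is present, so MorC is active.
Indole is present, so SibT is active.
MoO₄²⁻ is present, so TorQ is inactive.
Autoinducer-2 is absent, so ZorY is inactive.
Malonate is present, so IrpG is inactive.
No repressor is bound and MorC and SibT are active, so *velQ* is transcribed.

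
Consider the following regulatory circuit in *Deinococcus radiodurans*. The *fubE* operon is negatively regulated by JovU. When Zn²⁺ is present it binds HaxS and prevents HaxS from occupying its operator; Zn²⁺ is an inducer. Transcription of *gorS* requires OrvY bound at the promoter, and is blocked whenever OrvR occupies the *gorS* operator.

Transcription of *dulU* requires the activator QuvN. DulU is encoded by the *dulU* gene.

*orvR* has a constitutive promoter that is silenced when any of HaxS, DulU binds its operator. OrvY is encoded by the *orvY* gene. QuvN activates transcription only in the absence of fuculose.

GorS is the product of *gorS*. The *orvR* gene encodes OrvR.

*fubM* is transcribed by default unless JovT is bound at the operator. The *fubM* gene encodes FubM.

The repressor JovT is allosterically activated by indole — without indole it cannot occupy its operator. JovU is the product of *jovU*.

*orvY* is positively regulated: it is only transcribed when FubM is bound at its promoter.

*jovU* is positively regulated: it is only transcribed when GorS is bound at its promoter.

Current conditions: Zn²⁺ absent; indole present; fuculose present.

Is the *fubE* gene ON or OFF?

ON

Indole is present, so JovT is active.
With repressor JovT bound, *fubM* is not transcribed.
So FubM is not produced.
Required activator FubM is absent, so *orvY* is not transcribed.
So OrvY is not produced.
Zn²⁺ is absent, so HaxS is active.
Fuculose is present, so QuvN is inactive.
Required activator QuvN is absent, so *dulU* is not transcribed.
So DulU is not produced.
With repressor HaxS bound, *orvR* is not transcribed.
So OrvR is not produced.
Required activator OrvY is absent, so *gorS* is not transcribed.
So GorS is not produced.
Required activator GorS is absent, so *jovU* is not transcribed.
So JovU is not produced.
With no repressor bound, *fubE* is transcribed.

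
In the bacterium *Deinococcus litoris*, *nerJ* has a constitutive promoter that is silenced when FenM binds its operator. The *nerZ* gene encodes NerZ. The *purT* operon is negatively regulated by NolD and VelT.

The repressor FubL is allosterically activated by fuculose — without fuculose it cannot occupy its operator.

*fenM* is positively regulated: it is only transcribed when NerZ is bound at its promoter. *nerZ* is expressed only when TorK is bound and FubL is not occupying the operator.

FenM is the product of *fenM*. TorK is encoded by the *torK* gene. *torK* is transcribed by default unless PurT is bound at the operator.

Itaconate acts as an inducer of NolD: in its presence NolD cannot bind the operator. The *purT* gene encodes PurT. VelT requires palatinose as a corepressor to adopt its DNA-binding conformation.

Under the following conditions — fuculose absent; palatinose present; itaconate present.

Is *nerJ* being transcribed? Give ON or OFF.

OFF

Itaconate is present, so NolD is inactive.
Palatinose is present, so VelT is active.
With repressor VelT bound, *purT* is not transcribed.
So PurT is not produced.
With no repressor bound, *torK* is transcribed.
So TorK is produced and active.
Fuculose is absent, so FubL is inactive.
No repressor is bound and TorK is active, so *nerZ* is transcribed.
So NerZ is produced and active.
No repressor is bound and NerZ is active, so *fenM* is transcribed.
So FenM is produced and active.
With repressor FenM bound, *nerJ* is not transcribed.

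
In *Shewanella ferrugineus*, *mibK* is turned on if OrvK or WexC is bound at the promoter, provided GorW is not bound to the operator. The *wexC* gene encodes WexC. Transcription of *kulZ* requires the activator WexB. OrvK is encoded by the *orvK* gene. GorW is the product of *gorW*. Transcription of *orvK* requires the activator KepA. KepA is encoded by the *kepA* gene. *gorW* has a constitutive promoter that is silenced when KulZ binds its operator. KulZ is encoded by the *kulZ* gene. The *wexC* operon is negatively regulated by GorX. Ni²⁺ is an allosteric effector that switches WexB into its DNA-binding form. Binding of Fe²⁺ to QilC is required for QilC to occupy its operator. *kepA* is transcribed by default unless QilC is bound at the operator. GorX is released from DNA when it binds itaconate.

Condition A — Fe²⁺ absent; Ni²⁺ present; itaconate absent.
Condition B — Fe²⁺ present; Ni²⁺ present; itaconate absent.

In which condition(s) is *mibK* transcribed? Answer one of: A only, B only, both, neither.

Condition A:
Fe²⁺ is absent, so QilC is inactive.
With no repressor bound, *kepA* is transcribed.
So KepA is produced and active.
No repressor is bound and KepA is active, so *orvK* is transcribed.
So OrvK is produced and active.
Ni²⁺ is present, so WexB is active.
No repressor is bound and WexB is active, so *kulZ* is transcribed.
So KulZ is produced and active.
With repressor KulZ bound, *gorW* is not transcribed.
So GorW is not produced.
Itaconate is absent, so GorX is active.
With repressor GorX bound, *wexC* is not transcribed.
So WexC is not produced.
Activator OrvK is present, so *mibK* is transcribed.
→ *mibK* is ON in A.
Condition B:
Fe²⁺ is present, so QilC is active.
With repressor QilC bound, *kepA* is not transcribed.
So KepA is not produced.
Required activator KepA is absent, so *orvK* is not transcribed.
So OrvK is not produced.
Ni²⁺ is present, so WexB is active.
No repressor is bound and WexB is active, so *kulZ* is transcribed.
So KulZ is produced and active.
With repressor KulZ bound, *gorW* is not transcribed.
So GorW is not produced.
Itaconate is absent, so GorX is active.
With repressor GorX bound, *wexC* is not transcribed.
So WexC is not produced.
No activator is available at the *mibK* promoter, so *mibK* is not transcribed.
→ *mibK* is OFF in B.

A only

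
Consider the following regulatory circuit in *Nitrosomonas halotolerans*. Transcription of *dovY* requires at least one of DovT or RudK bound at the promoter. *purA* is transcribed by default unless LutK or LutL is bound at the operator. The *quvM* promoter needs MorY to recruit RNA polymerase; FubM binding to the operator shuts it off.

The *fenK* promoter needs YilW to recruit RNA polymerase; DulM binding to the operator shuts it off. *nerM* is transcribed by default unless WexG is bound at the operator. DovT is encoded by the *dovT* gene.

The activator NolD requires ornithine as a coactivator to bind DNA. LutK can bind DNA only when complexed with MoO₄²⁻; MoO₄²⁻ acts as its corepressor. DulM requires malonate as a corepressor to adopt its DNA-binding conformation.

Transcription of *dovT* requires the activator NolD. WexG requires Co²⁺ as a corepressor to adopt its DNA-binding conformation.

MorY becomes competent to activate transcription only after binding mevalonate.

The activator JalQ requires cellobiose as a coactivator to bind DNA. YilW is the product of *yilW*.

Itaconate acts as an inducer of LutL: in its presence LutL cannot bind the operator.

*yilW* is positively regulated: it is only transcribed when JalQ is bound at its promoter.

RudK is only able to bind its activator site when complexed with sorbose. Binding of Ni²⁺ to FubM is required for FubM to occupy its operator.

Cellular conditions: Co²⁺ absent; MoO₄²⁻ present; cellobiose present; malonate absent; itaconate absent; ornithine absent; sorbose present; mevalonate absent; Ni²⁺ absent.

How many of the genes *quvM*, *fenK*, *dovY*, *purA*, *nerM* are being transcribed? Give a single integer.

Ni²⁺ is absent, so FubM is inactive.
Mevalonate is absent, so MorY is inactive.
Required activator MorY is absent, so *quvM* is not transcribed.
→ *quvM* is OFF.
Malonate is absent, so DulM is inactive.
Cellobiose is present, so JalQ is active.
No repressor is bound and JalQ is active, so *yilW* is transcribed.
So YilW is produced and active.
No repressor is bound and YilW is active, so *fenK* is transcribed.
→ *fenK* is ON.
Ornithine is absent, so NolD is inactive.
Required activator NolD is absent, so *dovT* is not transcribed.
So DovT is not produced.
Sorbose is present, so RudK is active.
Activator RudK is present, so *dovY* is transcribed.
→ *dovY* is ON.
MoO₄²⁻ is present, so LutK is active.
Itaconate is absent, so LutL is active.
With repressor LutK bound, *purA* is not transcribed.
→ *purA* is OFF.
Co²⁺ is absent, so WexG is inactive.
With no repressor bound, *nerM* is transcribed.
→ *nerM* is ON.
3 of the 5 genes are transcribed.

3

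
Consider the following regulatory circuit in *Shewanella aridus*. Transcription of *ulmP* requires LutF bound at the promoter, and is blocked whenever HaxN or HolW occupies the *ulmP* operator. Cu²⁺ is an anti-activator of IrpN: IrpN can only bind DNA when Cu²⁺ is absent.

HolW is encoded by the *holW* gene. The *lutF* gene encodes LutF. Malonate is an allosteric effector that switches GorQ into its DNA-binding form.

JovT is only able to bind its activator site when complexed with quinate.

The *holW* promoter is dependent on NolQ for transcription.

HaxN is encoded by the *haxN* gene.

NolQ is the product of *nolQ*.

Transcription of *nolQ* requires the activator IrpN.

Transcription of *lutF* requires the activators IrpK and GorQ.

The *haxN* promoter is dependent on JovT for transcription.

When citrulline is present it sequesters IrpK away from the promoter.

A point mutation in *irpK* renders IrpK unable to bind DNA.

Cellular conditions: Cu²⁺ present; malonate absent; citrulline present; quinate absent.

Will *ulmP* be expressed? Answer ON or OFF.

OFF

Quinate is absent, so JovT is inactive.
Required activator JovT is absent, so *haxN* is not transcribed.
So HaxN is not produced.
Cu²⁺ is present, so IrpN is inactive.
Required activator IrpN is absent, so *nolQ* is not transcribed.
So NolQ is not produced.
Required activator NolQ is absent, so *holW* is not transcribed.
So HolW is not produced.
IrpK is non-functional in this strain, so it has no effect.
Malonate is absent, so GorQ is inactive.
Required activator IrpK is absent, so *lutF* is not transcribed.
So LutF is not produced.
Required activator LutF is absent, so *ulmP* is not transcribed.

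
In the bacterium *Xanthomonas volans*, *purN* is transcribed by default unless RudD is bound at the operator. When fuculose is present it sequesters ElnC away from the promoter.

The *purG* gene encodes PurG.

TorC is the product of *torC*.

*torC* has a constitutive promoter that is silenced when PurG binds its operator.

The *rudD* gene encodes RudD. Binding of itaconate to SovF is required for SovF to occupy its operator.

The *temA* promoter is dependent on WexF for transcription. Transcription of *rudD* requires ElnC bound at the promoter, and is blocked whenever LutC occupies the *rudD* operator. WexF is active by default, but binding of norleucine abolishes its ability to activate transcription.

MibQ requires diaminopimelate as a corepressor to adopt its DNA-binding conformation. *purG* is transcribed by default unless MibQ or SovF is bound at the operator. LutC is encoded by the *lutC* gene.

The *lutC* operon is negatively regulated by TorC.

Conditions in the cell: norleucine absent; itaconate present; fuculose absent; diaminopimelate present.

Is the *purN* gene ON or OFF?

OFF

Diaminopimelate is present, so MibQ is active.
Itaconate is present, so SovF is active.
With repressor MibQ bound, *purG* is not transcribed.
So PurG is not produced.
With no repressor bound, *torC* is transcribed.
So TorC is produced and active.
With repressor TorC bound, *lutC* is not transcribed.
So LutC is not produced.
Fuculose is absent, so ElnC is active.
No repressor is bound and ElnC is active, so *rudD* is transcribed.
So RudD is produced and active.
With repressor RudD bound, *purN* is not transcribed.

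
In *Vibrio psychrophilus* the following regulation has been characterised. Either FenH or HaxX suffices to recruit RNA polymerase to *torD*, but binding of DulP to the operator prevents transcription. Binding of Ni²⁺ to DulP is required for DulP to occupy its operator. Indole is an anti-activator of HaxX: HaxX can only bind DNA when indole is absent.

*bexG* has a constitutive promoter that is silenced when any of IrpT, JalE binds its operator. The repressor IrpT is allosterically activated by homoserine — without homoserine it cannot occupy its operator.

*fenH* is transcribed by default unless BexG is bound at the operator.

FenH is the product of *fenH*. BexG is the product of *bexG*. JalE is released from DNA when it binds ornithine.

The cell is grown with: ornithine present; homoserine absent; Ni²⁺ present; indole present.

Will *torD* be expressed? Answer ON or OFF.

OFF

Homoserine is absent, so IrpT is inactive.
Ornithine is present, so JalE is inactive.
With no repressor bound, *bexG* is transcribed.
So BexG is produced and active.
With repressor BexG bound, *fenH* is not transcribed.
So FenH is not produced.
Ni²⁺ is present, so DulP is active.
Indole is present, so HaxX is inactive.
With repressor DulP bound, *torD* is not transcribed.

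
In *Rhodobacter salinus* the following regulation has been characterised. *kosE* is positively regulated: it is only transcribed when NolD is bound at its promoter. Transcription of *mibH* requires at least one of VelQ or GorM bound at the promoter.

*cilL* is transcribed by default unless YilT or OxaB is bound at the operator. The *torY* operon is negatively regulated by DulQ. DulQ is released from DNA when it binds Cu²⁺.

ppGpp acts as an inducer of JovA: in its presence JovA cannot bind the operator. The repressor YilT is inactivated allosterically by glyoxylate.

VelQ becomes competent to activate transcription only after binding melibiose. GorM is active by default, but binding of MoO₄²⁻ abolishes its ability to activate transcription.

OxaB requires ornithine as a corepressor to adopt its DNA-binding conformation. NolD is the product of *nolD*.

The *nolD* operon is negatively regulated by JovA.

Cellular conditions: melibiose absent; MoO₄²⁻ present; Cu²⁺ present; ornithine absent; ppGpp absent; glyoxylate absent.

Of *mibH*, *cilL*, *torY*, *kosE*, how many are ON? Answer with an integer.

1

Melibiose is absent, so VelQ is inactive.
MoO₄²⁻ is present, so GorM is inactive.
No activator is available at the *mibH* promoter, so *mibH* is not transcribed.
→ *mibH* is OFF.
Glyoxylate is absent, so YilT is active.
Ornithine is absent, so OxaB is inactive.
With repressor YilT bound, *cilL* is not transcribed.
→ *cilL* is OFF.
Cu²⁺ is present, so DulQ is inactive.
With no repressor bound, *torY* is transcribed.
→ *torY* is ON.
ppGpp is absent, so JovA is active.
With repressor JovA bound, *nolD* is not transcribed.
So NolD is not produced.
Required activator NolD is absent, so *kosE* is not transcribed.
→ *kosE* is OFF.
1 of the 4 genes is transcribed.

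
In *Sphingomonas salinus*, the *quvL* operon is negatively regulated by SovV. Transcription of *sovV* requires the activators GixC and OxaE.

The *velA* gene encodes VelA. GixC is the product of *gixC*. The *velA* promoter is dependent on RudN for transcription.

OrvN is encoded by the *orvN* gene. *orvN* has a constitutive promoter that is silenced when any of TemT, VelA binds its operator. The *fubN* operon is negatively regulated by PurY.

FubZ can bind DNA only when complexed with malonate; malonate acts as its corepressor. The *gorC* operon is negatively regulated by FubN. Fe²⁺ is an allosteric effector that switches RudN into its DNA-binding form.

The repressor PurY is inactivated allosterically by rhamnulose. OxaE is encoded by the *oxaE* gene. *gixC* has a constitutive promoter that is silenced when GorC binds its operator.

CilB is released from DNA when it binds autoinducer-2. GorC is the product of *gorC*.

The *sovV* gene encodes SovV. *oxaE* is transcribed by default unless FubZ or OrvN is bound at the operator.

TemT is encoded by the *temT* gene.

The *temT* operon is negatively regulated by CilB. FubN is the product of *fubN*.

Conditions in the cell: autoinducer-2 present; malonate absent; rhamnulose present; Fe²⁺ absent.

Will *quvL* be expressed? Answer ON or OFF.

OFF

Rhamnulose is present, so PurY is inactive.
With no repressor bound, *fubN* is transcribed.
So FubN is produced and active.
With repressor FubN bound, *gorC* is not transcribed.
So GorC is not produced.
With no repressor bound, *gixC* is transcribed.
So GixC is produced and active.
Malonate is absent, so FubZ is inactive.
Autoinducer-2 is present, so CilB is inactive.
With no repressor bound, *temT* is transcribed.
So TemT is produced and active.
Fe²⁺ is absent, so RudN is inactive.
Required activator RudN is absent, so *velA* is not transcribed.
So VelA is not produced.
With repressor TemT bound, *orvN* is not transcribed.
So OrvN is not produced.
With no repressor bound, *oxaE* is transcribed.
So OxaE is produced and active.
No repressor is bound and GixC and OxaE are active, so *sovV* is transcribed.
So SovV is produced and active.
With repressor SovV bound, *quvL* is not transcribed.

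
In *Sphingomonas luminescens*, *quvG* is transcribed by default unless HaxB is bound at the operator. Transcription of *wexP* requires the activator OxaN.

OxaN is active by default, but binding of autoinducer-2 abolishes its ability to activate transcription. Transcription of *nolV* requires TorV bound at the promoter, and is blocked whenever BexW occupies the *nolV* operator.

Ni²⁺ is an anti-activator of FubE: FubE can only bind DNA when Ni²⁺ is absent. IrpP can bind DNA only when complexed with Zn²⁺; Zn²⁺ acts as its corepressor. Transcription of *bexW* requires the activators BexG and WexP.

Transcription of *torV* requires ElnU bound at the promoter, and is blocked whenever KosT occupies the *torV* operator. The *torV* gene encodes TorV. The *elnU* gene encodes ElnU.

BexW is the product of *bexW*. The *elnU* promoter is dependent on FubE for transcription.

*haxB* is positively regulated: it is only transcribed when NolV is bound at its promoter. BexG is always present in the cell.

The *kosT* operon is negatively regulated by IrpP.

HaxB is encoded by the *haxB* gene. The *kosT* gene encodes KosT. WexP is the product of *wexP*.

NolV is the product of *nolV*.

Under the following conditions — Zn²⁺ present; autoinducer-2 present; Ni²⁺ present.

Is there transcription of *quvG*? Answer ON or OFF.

ON

Ni²⁺ is present, so FubE is inactive.
Required activator FubE is absent, so *elnU* is not transcribed.
So ElnU is not produced.
Zn²⁺ is present, so IrpP is active.
With repressor IrpP bound, *kosT* is not transcribed.
So KosT is not produced.
Required activator ElnU is absent, so *torV* is not transcribed.
So TorV is not produced.
BexG is produced constitutively and is active.
Autoinducer-2 is present, so OxaN is inactive.
Required activator OxaN is absent, so *wexP* is not transcribed.
So WexP is not produced.
Required activator WexP is absent, so *bexW* is not transcribed.
So BexW is not produced.
Required activator TorV is absent, so *nolV* is not transcribed.
So NolV is not produced.
Required activator NolV is absent, so *haxB* is not transcribed.
So HaxB is not produced.
With no repressor bound, *quvG* is transcribed.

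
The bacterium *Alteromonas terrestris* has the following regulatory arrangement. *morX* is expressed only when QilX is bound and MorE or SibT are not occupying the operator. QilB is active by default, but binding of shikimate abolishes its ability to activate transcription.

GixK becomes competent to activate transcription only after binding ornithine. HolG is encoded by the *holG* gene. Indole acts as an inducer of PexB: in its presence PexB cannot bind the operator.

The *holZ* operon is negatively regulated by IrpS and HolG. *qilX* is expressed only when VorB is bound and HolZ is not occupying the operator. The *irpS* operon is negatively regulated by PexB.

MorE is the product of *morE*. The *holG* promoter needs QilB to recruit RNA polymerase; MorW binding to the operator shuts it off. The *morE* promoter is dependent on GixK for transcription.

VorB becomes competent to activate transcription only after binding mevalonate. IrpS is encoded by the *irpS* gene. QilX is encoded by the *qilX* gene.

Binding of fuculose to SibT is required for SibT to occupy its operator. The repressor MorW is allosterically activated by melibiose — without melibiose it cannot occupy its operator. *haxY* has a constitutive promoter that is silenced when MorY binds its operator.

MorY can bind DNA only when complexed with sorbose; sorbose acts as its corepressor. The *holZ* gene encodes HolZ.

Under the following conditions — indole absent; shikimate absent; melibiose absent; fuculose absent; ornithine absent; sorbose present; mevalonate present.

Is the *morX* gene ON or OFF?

Indole is absent, so PexB is active.
With repressor PexB bound, *irpS* is not transcribed.
So IrpS is not produced.
Shikimate is absent, so QilB is active.
Melibiose is absent, so MorW is inactive.
No repressor is bound and QilB is active, so *holG* is transcribed.
So HolG is produced and active.
With repressor HolG bound, *holZ* is not transcribed.
So HolZ is not produced.
Mevalonate is present, so VorB is active.
No repressor is bound and VorB is active, so *qilX* is transcribed.
So QilX is produced and active.
Ornithine is absent, so GixK is inactive.
Required activator GixK is absent, so *morE* is not transcribed.
So MorE is not produced.
Fuculose is absent, so SibT is inactive.
No repressor is bound and QilX is active, so *morX* is transcribed.

ON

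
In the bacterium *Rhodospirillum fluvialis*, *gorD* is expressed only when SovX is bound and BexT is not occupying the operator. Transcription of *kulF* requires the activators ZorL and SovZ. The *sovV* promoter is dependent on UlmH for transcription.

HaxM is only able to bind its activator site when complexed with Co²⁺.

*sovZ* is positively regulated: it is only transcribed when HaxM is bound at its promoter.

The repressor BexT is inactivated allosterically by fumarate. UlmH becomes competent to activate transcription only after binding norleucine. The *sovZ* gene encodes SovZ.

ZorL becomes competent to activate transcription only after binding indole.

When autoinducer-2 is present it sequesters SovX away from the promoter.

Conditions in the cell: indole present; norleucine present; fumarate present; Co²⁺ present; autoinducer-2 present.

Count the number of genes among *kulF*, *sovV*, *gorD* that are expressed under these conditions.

2

Indole is present, so ZorL is active.
Co²⁺ is present, so HaxM is active.
No repressor is bound and HaxM is active, so *sovZ* is transcribed.
So SovZ is produced and active.
No repressor is bound and ZorL and SovZ are active, so *kulF* is transcribed.
→ *kulF* is ON.
Norleucine is present, so UlmH is active.
No repressor is bound and UlmH is active, so *sovV* is transcribed.
→ *sovV* is ON.
Autoinducer-2 is present, so SovX is inactive.
Fumarate is present, so BexT is inactive.
Required activator SovX is absent, so *gorD* is not transcribed.
→ *gorD* is OFF.
2 of the 3 genes are transcribed.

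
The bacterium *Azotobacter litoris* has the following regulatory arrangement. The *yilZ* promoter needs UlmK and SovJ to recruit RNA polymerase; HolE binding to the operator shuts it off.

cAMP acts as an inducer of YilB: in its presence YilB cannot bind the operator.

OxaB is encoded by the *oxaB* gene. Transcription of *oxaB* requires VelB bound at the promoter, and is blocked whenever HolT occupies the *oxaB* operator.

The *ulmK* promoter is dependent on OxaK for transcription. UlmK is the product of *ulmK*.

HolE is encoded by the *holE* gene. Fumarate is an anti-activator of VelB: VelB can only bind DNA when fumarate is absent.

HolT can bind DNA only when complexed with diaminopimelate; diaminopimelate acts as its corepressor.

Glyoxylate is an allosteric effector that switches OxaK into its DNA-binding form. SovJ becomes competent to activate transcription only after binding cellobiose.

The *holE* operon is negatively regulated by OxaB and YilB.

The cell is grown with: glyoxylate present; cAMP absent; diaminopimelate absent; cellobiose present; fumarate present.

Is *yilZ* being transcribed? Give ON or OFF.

Diaminopimelate is absent, so HolT is inactive.
Fumarate is present, so VelB is inactive.
Required activator VelB is absent, so *oxaB* is not transcribed.
So OxaB is not produced.
cAMP is absent, so YilB is active.
With repressor YilB bound, *holE* is not transcribed.
So HolE is not produced.
Glyoxylate is present, so OxaK is active.
No repressor is bound and OxaK is active, so *ulmK* is transcribed.
So UlmK is produced and active.
Cellobiose is present, so SovJ is active.
No repressor is bound and UlmK and SovJ are active, so *yilZ* is transcribed.

ON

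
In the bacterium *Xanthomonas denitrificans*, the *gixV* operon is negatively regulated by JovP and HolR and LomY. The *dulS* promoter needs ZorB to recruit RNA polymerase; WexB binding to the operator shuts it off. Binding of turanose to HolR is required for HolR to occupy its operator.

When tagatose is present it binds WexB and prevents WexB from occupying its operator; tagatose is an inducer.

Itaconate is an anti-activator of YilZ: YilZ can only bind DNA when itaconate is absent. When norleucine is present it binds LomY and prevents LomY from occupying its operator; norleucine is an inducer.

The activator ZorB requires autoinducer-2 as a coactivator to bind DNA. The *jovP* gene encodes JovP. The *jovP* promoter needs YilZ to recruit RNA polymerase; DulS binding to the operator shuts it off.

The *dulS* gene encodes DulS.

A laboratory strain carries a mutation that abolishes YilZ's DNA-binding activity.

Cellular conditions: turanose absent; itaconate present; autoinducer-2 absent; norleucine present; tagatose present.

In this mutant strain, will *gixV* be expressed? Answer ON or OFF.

Autoinducer-2 is absent, so ZorB is inactive.
Tagatose is present, so WexB is inactive.
Required activator ZorB is absent, so *dulS* is not transcribed.
So DulS is not produced.
YilZ is non-functional in this strain, so it has no effect.
Required activator YilZ is absent, so *jovP* is not transcribed.
So JovP is not produced.
Turanose is absent, so HolR is inactive.
Norleucine is present, so LomY is inactive.
With no repressor bound, *gixV* is transcribed.

ON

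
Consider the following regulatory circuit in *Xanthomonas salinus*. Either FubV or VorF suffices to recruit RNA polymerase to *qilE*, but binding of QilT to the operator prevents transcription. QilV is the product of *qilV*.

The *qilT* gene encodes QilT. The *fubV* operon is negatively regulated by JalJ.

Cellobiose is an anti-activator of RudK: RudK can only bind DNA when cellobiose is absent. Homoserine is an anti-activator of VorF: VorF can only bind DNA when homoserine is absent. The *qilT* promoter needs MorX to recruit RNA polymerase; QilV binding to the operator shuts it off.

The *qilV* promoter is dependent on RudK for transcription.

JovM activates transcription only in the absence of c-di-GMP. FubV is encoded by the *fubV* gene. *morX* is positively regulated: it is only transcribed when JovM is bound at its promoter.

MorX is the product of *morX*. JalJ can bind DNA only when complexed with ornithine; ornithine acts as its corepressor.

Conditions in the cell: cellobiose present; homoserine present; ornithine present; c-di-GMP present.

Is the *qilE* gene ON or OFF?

Ornithine is present, so JalJ is active.
With repressor JalJ bound, *fubV* is not transcribed.
So FubV is not produced.
c-di-GMP is present, so JovM is inactive.
Required activator JovM is absent, so *morX* is not transcribed.
So MorX is not produced.
Cellobiose is present, so RudK is inactive.
Required activator RudK is absent, so *qilV* is not transcribed.
So QilV is not produced.
Required activator MorX is absent, so *qilT* is not transcribed.
So QilT is not produced.
Homoserine is present, so VorF is inactive.
No activator is available at the *qilE* promoter, so *qilE* is not transcribed.

OFF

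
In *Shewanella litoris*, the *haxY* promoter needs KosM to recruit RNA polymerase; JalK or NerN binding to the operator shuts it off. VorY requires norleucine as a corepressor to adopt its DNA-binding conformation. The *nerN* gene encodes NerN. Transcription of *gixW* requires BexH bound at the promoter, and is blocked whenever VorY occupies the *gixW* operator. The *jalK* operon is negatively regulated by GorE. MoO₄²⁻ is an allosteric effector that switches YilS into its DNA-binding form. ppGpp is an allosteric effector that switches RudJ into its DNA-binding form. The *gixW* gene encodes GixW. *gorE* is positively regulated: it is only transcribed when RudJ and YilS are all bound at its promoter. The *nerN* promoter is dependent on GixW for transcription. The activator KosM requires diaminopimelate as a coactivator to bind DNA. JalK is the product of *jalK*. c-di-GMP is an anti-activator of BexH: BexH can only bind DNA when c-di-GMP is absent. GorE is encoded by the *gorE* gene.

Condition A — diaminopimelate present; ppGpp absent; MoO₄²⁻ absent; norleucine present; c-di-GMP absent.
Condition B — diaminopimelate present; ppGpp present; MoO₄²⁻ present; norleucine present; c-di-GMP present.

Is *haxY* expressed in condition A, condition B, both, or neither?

B only

Condition A:
Diaminopimelate is present, so KosM is active.
ppGpp is absent, so RudJ is inactive.
MoO₄²⁻ is absent, so YilS is inactive.
Required activator RudJ is absent, so *gorE* is not transcribed.
So GorE is not produced.
With no repressor bound, *jalK* is transcribed.
So JalK is produced and active.
Norleucine is present, so VorY is active.
c-di-GMP is absent, so BexH is active.
With repressor VorY bound, *gixW* is not transcribed.
So GixW is not produced.
Required activator GixW is absent, so *nerN* is not transcribed.
So NerN is not produced.
With repressor JalK bound, *haxY* is not transcribed.
→ *haxY* is OFF in A.
Condition B:
Diaminopimelate is present, so KosM is active.
ppGpp is present, so RudJ is active.
MoO₄²⁻ is present, so YilS is active.
No repressor is bound and RudJ and YilS are active, so *gorE* is transcribed.
So GorE is produced and active.
With repressor GorE bound, *jalK* is not transcribed.
So JalK is not produced.
Norleucine is present, so VorY is active.
c-di-GMP is present, so BexH is inactive.
With repressor VorY bound, *gixW* is not transcribed.
So GixW is not produced.
Required activator GixW is absent, so *nerN* is not transcribed.
So NerN is not produced.
No repressor is bound and KosM is active, so *haxY* is transcribed.
→ *haxY* is ON in B.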